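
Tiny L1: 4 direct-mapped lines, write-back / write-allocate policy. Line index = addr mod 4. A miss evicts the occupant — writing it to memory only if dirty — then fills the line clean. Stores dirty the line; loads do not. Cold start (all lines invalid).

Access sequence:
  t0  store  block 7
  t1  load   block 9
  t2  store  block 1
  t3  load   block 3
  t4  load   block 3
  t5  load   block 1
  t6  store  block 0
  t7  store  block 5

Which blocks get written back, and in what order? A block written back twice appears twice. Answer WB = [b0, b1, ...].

0: W B7 → L3 miss [D]
1: R B9 → L1 miss [-]
2: W B1 → L1 miss [D]
3: R B3 → L3 miss wb→B7 [-]
4: R B3 → L3 hit [-]
5: R B1 → L1 hit [D]
6: W B0 → L0 miss [D]
7: W B5 → L1 miss wb→B1 [D]

WB = [7, 1]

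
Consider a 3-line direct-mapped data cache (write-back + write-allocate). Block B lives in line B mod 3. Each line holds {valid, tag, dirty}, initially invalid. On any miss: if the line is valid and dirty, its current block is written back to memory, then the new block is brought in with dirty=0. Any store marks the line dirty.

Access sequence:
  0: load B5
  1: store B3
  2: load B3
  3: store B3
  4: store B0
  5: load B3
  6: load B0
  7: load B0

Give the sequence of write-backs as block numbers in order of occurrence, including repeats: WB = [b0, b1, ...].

WB = [3, 0]

0: R B5 → L2 miss [-]
1: W B3 → L0 miss [D]
2: R B3 → L0 hit [D]
3: W B3 → L0 hit [D]
4: W B0 → L0 miss wb→B3 [D]
5: R B3 → L0 miss wb→B0 [-]
6: R B0 → L0 miss [-]
7: R B0 → L0 hit [-]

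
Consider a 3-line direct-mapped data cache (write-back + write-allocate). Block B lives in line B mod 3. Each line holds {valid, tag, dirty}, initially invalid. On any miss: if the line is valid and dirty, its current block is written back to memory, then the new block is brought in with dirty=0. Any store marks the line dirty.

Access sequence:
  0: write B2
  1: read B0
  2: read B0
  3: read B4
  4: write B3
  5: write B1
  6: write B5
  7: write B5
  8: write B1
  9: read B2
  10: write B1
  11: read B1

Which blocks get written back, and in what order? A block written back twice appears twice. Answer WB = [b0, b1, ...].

0: W B2 -> L2 miss  d=D]
1: R B0 -> L0 miss  d=-]
2: R B0 -> L0 hit  d=-]
3: R B4 -> L1 miss  d=-]
4: W B3 -> L0 miss  d=D]
5: W B1 -> L1 miss  d=D]
6: W B5 -> L2 miss wb->B2  d=D]
7: W B5 -> L2 hit  d=D]
8: W B1 -> L1 hit  d=D]
9: R B2 -> L2 miss wb->B5  d=-]
10: W B1 -> L1 hit  d=D]
11: R B1 -> L1 hit  d=D]

WB = [2, 5]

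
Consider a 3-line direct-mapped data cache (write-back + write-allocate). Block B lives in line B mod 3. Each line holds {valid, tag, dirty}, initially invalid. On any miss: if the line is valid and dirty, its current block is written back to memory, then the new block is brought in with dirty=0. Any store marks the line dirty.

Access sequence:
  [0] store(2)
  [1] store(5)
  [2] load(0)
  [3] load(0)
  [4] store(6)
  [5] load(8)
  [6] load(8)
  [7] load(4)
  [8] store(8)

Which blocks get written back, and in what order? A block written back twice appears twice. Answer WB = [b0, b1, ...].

WB = [2, 5]

0: W B2 → L2 miss [D]
1: W B5 → L2 miss wb→B2 [D]
2: R B0 → L0 miss [-]
3: R B0 → L0 hit [-]
4: W B6 → L0 miss [D]
5: R B8 → L2 miss wb→B5 [-]
6: R B8 → L2 hit [-]
7: R B4 → L1 miss [-]
8: W B8 → L2 hit [D]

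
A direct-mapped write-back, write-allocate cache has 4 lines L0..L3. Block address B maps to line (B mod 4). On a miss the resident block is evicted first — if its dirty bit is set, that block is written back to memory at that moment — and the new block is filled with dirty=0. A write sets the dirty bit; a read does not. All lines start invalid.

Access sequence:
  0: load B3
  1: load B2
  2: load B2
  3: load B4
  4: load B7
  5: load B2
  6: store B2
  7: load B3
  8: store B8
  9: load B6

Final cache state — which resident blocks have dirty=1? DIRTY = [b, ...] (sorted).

0: R B3 → L3 miss [-]
1: R B2 → L2 miss [-]
2: R B2 → L2 hit [-]
3: R B4 → L0 miss [-]
4: R B7 → L3 miss [-]
5: R B2 → L2 hit [-]
6: W B2 → L2 hit [D]
7: R B3 → L3 miss [-]
8: W B8 → L0 miss [D]
9: R B6 → L2 miss wb→B2 [-]

DIRTY = [8]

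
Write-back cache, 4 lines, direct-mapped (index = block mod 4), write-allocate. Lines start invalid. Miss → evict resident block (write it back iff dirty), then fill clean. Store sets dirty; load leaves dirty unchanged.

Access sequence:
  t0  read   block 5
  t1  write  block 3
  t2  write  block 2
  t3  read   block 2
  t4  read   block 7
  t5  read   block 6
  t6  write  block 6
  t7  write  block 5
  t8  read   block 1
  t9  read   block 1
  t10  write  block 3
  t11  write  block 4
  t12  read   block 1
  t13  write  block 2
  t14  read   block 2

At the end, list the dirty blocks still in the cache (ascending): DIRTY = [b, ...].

0: R B5 -> L1 miss  d=-]
1: W B3 -> L3 miss  d=D]
2: W B2 -> L2 miss  d=D]
3: R B2 -> L2 hit  d=D]
4: R B7 -> L3 miss wb->B3  d=-]
5: R B6 -> L2 miss wb->B2  d=-]
6: W B6 -> L2 hit  d=D]
7: W B5 -> L1 hit  d=D]
8: R B1 -> L1 miss wb->B5  d=-]
9: R B1 -> L1 hit  d=-]
10: W B3 -> L3 miss  d=D]
11: W B4 -> L0 miss  d=D]
12: R B1 -> L1 hit  d=-]
13: W B2 -> L2 miss wb->B6  d=D]
14: R B2 -> L2 hit  d=D]

DIRTY = [2, 3, 4]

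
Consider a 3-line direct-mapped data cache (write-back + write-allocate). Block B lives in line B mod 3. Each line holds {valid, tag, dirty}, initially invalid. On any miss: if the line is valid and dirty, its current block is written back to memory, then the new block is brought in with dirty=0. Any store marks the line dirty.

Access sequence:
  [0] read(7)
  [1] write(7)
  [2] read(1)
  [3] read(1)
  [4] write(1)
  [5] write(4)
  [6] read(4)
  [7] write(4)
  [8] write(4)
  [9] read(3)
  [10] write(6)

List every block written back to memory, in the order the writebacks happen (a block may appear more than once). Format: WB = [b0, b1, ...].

0: R B7 → L1 miss [-]
1: W B7 → L1 hit [D]
2: R B1 → L1 miss wb→B7 [-]
3: R B1 → L1 hit [-]
4: W B1 → L1 hit [D]
5: W B4 → L1 miss wb→B1 [D]
6: R B4 → L1 hit [D]
7: W B4 → L1 hit [D]
8: W B4 → L1 hit [D]
9: R B3 → L0 miss [-]
10: W B6 → L0 miss [D]

WB = [7, 1]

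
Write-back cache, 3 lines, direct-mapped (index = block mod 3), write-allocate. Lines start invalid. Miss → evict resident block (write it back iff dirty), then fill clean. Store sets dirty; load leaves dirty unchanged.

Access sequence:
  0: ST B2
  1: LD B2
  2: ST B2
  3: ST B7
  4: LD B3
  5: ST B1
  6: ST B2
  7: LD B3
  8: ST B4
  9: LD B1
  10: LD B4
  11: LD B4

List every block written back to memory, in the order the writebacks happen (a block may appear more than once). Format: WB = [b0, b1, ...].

0: W B2 -> L2 miss  d=D]
1: R B2 -> L2 hit  d=D]
2: W B2 -> L2 hit  d=D]
3: W B7 -> L1 miss  d=D]
4: R B3 -> L0 miss  d=-]
5: W B1 -> L1 miss wb->B7  d=D]
6: W B2 -> L2 hit  d=D]
7: R B3 -> L0 hit  d=-]
8: W B4 -> L1 miss wb->B1  d=D]
9: R B1 -> L1 miss wb->B4  d=-]
10: R B4 -> L1 miss  d=-]
11: R B4 -> L1 hit  d=-]

WB = [7, 1, 4]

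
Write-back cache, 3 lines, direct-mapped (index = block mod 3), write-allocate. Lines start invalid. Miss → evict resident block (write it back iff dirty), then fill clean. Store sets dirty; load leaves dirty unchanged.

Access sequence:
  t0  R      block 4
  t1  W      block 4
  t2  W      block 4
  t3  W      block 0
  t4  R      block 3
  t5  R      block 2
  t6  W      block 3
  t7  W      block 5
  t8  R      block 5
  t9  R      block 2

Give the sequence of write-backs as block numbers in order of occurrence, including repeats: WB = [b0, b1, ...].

0: R B4 → L1 miss [-]
1: W B4 → L1 hit [D]
2: W B4 → L1 hit [D]
3: W B0 → L0 miss [D]
4: R B3 → L0 miss wb→B0 [-]
5: R B2 → L2 miss [-]
6: W B3 → L0 hit [D]
7: W B5 → L2 miss [D]
8: R B5 → L2 hit [D]
9: R B2 → L2 miss wb→B5 [-]

WB = [0, 5]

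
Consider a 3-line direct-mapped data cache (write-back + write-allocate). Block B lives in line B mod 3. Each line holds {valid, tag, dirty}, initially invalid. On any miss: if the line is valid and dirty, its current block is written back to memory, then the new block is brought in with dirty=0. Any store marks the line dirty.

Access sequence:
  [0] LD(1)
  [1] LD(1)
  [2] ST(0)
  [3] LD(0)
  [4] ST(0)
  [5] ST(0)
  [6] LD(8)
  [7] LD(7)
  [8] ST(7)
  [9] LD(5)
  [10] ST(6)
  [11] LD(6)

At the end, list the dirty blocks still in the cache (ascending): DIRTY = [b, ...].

  0 | R B1 → L1 miss [-]
  1 | R B1 → L1 hit [-]
  2 | W B0 → L0 miss [D]
  3 | R B0 → L0 hit [D]
  4 | W B0 → L0 hit [D]
  5 | W B0 → L0 hit [D]
  6 | R B8 → L2 miss [-]
  7 | R B7 → L1 miss [-]
  8 | W B7 → L1 hit [D]
  9 | R B5 → L2 miss [-]
  10 | W B6 → L0 miss wb→B0 [D]
  11 | R B6 → L0 hit [D]

DIRTY = [6, 7]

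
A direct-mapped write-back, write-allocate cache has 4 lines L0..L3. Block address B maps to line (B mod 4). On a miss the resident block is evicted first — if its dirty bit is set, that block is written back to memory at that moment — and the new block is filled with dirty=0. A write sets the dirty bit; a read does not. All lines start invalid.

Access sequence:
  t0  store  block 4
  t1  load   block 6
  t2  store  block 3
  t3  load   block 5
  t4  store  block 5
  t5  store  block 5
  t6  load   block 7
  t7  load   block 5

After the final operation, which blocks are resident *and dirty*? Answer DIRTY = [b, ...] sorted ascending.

0: W B4 -> L0 miss  d=D]
1: R B6 -> L2 miss  d=-]
2: W B3 -> L3 miss  d=D]
3: R B5 -> L1 miss  d=-]
4: W B5 -> L1 hit  d=D]
5: W B5 -> L1 hit  d=D]
6: R B7 -> L3 miss wb->B3  d=-]
7: R B5 -> L1 hit  d=D]

DIRTY = [4, 5]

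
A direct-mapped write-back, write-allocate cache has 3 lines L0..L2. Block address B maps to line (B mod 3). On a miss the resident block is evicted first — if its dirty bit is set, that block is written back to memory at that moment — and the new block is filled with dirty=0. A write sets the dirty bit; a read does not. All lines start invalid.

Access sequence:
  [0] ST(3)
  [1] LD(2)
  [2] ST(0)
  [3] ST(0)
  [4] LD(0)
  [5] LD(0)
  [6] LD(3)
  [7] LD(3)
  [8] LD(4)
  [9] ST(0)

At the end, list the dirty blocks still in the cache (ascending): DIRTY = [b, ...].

DIRTY = [0]

0: W B3 -> L0 miss  d=D]
1: R B2 -> L2 miss  d=-]
2: W B0 -> L0 miss wb->B3  d=D]
3: W B0 -> L0 hit  d=D]
4: R B0 -> L0 hit  d=D]
5: R B0 -> L0 hit  d=D]
6: R B3 -> L0 miss wb->B0  d=-]
7: R B3 -> L0 hit  d=-]
8: R B4 -> L1 miss  d=-]
9: W B0 -> L0 miss  d=D]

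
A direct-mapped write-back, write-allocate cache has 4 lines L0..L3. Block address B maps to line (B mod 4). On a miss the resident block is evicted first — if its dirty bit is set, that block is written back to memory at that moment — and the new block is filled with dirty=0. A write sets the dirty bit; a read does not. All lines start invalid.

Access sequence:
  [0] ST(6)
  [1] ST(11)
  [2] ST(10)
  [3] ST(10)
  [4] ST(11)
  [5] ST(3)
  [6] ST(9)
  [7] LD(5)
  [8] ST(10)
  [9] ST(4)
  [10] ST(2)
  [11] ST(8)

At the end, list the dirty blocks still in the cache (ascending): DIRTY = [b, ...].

  0 | W B6 → L2 miss [D]
  1 | W B11 → L3 miss [D]
  2 | W B10 → L2 miss wb→B6 [D]
  3 | W B10 → L2 hit [D]
  4 | W B11 → L3 hit [D]
  5 | W B3 → L3 miss wb→B11 [D]
  6 | W B9 → L1 miss [D]
  7 | R B5 → L1 miss wb→B9 [-]
  8 | W B10 → L2 hit [D]
  9 | W B4 → L0 miss [D]
  10 | W B2 → L2 miss wb→B10 [D]
  11 | W B8 → L0 miss wb→B4 [D]

DIRTY = [2, 3, 8]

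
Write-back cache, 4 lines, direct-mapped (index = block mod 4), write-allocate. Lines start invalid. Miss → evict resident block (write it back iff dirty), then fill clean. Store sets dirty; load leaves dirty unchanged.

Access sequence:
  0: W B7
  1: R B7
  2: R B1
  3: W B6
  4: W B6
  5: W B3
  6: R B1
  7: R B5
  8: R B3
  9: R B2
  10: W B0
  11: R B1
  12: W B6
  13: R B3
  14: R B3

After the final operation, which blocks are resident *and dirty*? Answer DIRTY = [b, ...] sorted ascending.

0: W B7 -> L3 miss  d=D]
1: R B7 -> L3 hit  d=D]
2: R B1 -> L1 miss  d=-]
3: W B6 -> L2 miss  d=D]
4: W B6 -> L2 hit  d=D]
5: W B3 -> L3 miss wb->B7  d=D]
6: R B1 -> L1 hit  d=-]
7: R B5 -> L1 miss  d=-]
8: R B3 -> L3 hit  d=D]
9: R B2 -> L2 miss wb->B6  d=-]
10: W B0 -> L0 miss  d=D]
11: R B1 -> L1 miss  d=-]
12: W B6 -> L2 miss  d=D]
13: R B3 -> L3 hit  d=D]
14: R B3 -> L3 hit  d=D]

DIRTY = [0, 3, 6]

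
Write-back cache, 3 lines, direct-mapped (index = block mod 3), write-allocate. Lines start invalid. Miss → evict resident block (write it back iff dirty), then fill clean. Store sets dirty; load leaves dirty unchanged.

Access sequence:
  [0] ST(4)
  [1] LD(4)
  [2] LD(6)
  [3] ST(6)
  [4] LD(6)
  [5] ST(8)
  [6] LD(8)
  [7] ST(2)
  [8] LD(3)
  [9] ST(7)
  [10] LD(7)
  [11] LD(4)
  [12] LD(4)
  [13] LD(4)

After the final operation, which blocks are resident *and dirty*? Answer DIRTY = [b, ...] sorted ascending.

DIRTY = [2]

  0 | W B4 → L1 miss [D]
  1 | R B4 → L1 hit [D]
  2 | R B6 → L0 miss [-]
  3 | W B6 → L0 hit [D]
  4 | R B6 → L0 hit [D]
  5 | W B8 → L2 miss [D]
  6 | R B8 → L2 hit [D]
  7 | W B2 → L2 miss wb→B8 [D]
  8 | R B3 → L0 miss wb→B6 [-]
  9 | W B7 → L1 miss wb→B4 [D]
  10 | R B7 → L1 hit [D]
  11 | R B4 → L1 miss wb→B7 [-]
  12 | R B4 → L1 hit [-]
  13 | R B4 → L1 hit [-]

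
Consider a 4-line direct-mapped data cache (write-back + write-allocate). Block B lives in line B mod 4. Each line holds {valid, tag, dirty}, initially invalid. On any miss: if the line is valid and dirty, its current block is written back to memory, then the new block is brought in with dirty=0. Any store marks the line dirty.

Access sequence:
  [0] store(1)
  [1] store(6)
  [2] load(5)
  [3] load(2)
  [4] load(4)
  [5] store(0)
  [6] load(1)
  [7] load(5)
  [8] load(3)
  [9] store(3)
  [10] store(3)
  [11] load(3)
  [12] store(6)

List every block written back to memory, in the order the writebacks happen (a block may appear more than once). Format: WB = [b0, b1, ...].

WB = [1, 6]

0: W B1 -> L1 miss  d=D]
1: W B6 -> L2 miss  d=D]
2: R B5 -> L1 miss wb->B1  d=-]
3: R B2 -> L2 miss wb->B6  d=-]
4: R B4 -> L0 miss  d=-]
5: W B0 -> L0 miss  d=D]
6: R B1 -> L1 miss  d=-]
7: R B5 -> L1 miss  d=-]
8: R B3 -> L3 miss  d=-]
9: W B3 -> L3 hit  d=D]
10: W B3 -> L3 hit  d=D]
11: R B3 -> L3 hit  d=D]
12: W B6 -> L2 miss  d=D]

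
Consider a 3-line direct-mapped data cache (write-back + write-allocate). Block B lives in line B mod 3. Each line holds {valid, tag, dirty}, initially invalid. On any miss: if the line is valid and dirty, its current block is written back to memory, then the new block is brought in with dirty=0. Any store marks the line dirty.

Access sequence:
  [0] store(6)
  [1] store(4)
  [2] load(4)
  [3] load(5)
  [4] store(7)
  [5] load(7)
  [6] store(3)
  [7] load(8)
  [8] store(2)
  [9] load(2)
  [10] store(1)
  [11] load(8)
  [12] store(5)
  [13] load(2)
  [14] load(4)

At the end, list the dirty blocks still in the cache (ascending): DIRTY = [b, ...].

0: W B6 → L0 miss [D]
1: W B4 → L1 miss [D]
2: R B4 → L1 hit [D]
3: R B5 → L2 miss [-]
4: W B7 → L1 miss wb→B4 [D]
5: R B7 → L1 hit [D]
6: W B3 → L0 miss wb→B6 [D]
7: R B8 → L2 miss [-]
8: W B2 → L2 miss [D]
9: R B2 → L2 hit [D]
10: W B1 → L1 miss wb→B7 [D]
11: R B8 → L2 miss wb→B2 [-]
12: W B5 → L2 miss [D]
13: R B2 → L2 miss wb→B5 [-]
14: R B4 → L1 miss wb→B1 [-]

DIRTY = [3]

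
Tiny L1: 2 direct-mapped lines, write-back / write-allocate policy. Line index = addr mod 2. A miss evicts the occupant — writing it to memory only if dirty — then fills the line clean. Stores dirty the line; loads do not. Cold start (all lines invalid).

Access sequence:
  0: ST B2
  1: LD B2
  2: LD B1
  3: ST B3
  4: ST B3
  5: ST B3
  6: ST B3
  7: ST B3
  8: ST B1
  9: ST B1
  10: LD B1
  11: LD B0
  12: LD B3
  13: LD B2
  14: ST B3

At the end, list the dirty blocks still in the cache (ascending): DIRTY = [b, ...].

DIRTY = [3]

0: W B2 → L0 miss [D]
1: R B2 → L0 hit [D]
2: R B1 → L1 miss [-]
3: W B3 → L1 miss [D]
4: W B3 → L1 hit [D]
5: W B3 → L1 hit [D]
6: W B3 → L1 hit [D]
7: W B3 → L1 hit [D]
8: W B1 → L1 miss wb→B3 [D]
9: W B1 → L1 hit [D]
10: R B1 → L1 hit [D]
11: R B0 → L0 miss wb→B2 [-]
12: R B3 → L1 miss wb→B1 [-]
13: R B2 → L0 miss [-]
14: W B3 → L1 hit [D]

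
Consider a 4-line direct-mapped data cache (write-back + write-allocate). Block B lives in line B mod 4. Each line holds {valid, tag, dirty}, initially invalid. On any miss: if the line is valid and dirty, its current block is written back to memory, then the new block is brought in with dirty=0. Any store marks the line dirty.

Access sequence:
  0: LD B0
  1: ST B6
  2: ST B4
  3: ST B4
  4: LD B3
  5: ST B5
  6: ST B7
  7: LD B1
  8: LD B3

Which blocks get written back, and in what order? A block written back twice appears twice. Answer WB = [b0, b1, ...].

  0 | R B0 → L0 miss [-]
  1 | W B6 → L2 miss [D]
  2 | W B4 → L0 miss [D]
  3 | W B4 → L0 hit [D]
  4 | R B3 → L3 miss [-]
  5 | W B5 → L1 miss [D]
  6 | W B7 → L3 miss [D]
  7 | R B1 → L1 miss wb→B5 [-]
  8 | R B3 → L3 miss wb→B7 [-]

WB = [5, 7]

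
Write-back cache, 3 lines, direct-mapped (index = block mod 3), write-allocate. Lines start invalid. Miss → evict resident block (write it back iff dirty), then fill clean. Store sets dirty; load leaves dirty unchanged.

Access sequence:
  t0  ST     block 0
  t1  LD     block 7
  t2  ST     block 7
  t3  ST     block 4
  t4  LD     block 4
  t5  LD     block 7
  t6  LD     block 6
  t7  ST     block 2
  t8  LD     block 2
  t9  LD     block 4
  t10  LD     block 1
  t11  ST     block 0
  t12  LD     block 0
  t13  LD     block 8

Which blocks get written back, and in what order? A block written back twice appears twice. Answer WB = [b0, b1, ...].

WB = [7, 4, 0, 2]

0: W B0 -> L0 miss  d=D]
1: R B7 -> L1 miss  d=-]
2: W B7 -> L1 hit  d=D]
3: W B4 -> L1 miss wb->B7  d=D]
4: R B4 -> L1 hit  d=D]
5: R B7 -> L1 miss wb->B4  d=-]
6: R B6 -> L0 miss wb->B0  d=-]
7: W B2 -> L2 miss  d=D]
8: R B2 -> L2 hit  d=D]
9: R B4 -> L1 miss  d=-]
10: R B1 -> L1 miss  d=-]
11: W B0 -> L0 miss  d=D]
12: R B0 -> L0 hit  d=D]
13: R B8 -> L2 miss wb->B2  d=-]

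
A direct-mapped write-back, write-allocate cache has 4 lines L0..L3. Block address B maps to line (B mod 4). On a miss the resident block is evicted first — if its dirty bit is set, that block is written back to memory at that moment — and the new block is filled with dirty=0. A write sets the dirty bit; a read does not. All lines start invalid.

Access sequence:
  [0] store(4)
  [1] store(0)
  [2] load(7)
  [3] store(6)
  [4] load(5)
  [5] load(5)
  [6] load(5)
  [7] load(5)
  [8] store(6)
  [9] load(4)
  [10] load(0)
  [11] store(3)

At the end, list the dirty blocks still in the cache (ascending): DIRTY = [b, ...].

DIRTY = [3, 6]

0: W B4 → L0 miss [D]
1: W B0 → L0 miss wb→B4 [D]
2: R B7 → L3 miss [-]
3: W B6 → L2 miss [D]
4: R B5 → L1 miss [-]
5: R B5 → L1 hit [-]
6: R B5 → L1 hit [-]
7: R B5 → L1 hit [-]
8: W B6 → L2 hit [D]
9: R B4 → L0 miss wb→B0 [-]
10: R B0 → L0 miss [-]
11: W B3 → L3 miss [D]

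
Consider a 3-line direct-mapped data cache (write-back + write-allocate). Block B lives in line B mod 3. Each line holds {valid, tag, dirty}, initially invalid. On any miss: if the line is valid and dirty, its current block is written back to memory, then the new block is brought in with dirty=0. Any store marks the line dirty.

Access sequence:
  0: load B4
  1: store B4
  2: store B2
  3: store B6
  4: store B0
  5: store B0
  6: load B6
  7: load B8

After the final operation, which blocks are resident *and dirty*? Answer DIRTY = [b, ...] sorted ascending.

0: R B4 -> L1 miss  d=-]
1: W B4 -> L1 hit  d=D]
2: W B2 -> L2 miss  d=D]
3: W B6 -> L0 miss  d=D]
4: W B0 -> L0 miss wb->B6  d=D]
5: W B0 -> L0 hit  d=D]
6: R B6 -> L0 miss wb->B0  d=-]
7: R B8 -> L2 miss wb->B2  d=-]

DIRTY = [4]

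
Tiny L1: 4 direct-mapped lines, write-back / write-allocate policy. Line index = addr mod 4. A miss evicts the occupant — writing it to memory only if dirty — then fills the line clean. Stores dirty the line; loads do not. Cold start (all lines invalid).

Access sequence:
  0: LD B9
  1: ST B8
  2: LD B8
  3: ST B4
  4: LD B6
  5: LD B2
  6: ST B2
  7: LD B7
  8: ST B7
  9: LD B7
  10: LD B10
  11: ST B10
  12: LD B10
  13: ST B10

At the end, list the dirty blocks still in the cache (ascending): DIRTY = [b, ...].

DIRTY = [4, 7, 10]

0: R B9 → L1 miss [-]
1: W B8 → L0 miss [D]
2: R B8 → L0 hit [D]
3: W B4 → L0 miss wb→B8 [D]
4: R B6 → L2 miss [-]
5: R B2 → L2 miss [-]
6: W B2 → L2 hit [D]
7: R B7 → L3 miss [-]
8: W B7 → L3 hit [D]
9: R B7 → L3 hit [D]
10: R B10 → L2 miss wb→B2 [-]
11: W B10 → L2 hit [D]
12: R B10 → L2 hit [D]
13: W B10 → L2 hit [D]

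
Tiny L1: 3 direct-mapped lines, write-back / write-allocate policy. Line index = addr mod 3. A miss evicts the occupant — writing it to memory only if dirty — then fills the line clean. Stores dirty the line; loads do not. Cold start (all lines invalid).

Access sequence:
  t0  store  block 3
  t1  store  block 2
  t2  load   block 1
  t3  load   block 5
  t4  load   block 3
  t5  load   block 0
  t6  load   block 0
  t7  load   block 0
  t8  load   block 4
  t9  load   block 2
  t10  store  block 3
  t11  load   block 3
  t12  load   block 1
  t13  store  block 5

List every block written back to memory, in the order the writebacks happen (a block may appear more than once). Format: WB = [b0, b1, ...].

0: W B3 -> L0 miss  d=D]
1: W B2 -> L2 miss  d=D]
2: R B1 -> L1 miss  d=-]
3: R B5 -> L2 miss wb->B2  d=-]
4: R B3 -> L0 hit  d=D]
5: R B0 -> L0 miss wb->B3  d=-]
6: R B0 -> L0 hit  d=-]
7: R B0 -> L0 hit  d=-]
8: R B4 -> L1 miss  d=-]
9: R B2 -> L2 miss  d=-]
10: W B3 -> L0 miss  d=D]
11: R B3 -> L0 hit  d=D]
12: R B1 -> L1 miss  d=-]
13: W B5 -> L2 miss  d=D]

WB = [2, 3]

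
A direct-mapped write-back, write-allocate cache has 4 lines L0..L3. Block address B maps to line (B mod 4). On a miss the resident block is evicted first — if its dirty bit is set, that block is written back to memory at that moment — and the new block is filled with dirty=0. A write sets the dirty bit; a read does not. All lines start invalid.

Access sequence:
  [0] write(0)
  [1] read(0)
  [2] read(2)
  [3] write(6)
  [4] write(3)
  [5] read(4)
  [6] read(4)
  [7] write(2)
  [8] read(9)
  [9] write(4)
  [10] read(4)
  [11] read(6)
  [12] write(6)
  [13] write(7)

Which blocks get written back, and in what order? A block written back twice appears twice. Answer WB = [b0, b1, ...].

WB = [0, 6, 2, 3]

0: W B0 → L0 miss [D]
1: R B0 → L0 hit [D]
2: R B2 → L2 miss [-]
3: W B6 → L2 miss [D]
4: W B3 → L3 miss [D]
5: R B4 → L0 miss wb→B0 [-]
6: R B4 → L0 hit [-]
7: W B2 → L2 miss wb→B6 [D]
8: R B9 → L1 miss [-]
9: W B4 → L0 hit [D]
10: R B4 → L0 hit [D]
11: R B6 → L2 miss wb→B2 [-]
12: W B6 → L2 hit [D]
13: W B7 → L3 miss wb→B3 [D]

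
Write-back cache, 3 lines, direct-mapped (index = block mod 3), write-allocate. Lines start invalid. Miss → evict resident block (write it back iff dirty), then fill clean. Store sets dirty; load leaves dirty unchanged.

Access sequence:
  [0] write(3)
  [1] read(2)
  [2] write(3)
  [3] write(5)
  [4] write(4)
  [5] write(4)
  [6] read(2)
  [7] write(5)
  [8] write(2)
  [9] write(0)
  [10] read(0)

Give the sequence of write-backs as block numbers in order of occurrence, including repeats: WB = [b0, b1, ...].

0: W B3 -> L0 miss  d=D]
1: R B2 -> L2 miss  d=-]
2: W B3 -> L0 hit  d=D]
3: W B5 -> L2 miss  d=D]
4: W B4 -> L1 miss  d=D]
5: W B4 -> L1 hit  d=D]
6: R B2 -> L2 miss wb->B5  d=-]
7: W B5 -> L2 miss  d=D]
8: W B2 -> L2 miss wb->B5  d=D]
9: W B0 -> L0 miss wb->B3  d=D]
10: R B0 -> L0 hit  d=D]

WB = [5, 5, 3]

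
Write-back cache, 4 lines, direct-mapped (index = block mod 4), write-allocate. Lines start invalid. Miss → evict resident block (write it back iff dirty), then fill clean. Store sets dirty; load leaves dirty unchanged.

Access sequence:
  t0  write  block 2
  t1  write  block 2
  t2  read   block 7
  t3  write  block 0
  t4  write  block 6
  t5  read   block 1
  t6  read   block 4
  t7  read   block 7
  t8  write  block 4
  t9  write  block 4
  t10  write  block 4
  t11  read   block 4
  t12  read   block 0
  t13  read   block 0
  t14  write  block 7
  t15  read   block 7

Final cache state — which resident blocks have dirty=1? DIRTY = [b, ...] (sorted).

  0 | W B2 → L2 miss [D]
  1 | W B2 → L2 hit [D]
  2 | R B7 → L3 miss [-]
  3 | W B0 → L0 miss [D]
  4 | W B6 → L2 miss wb→B2 [D]
  5 | R B1 → L1 miss [-]
  6 | R B4 → L0 miss wb→B0 [-]
  7 | R B7 → L3 hit [-]
  8 | W B4 → L0 hit [D]
  9 | W B4 → L0 hit [D]
  10 | W B4 → L0 hit [D]
  11 | R B4 → L0 hit [D]
  12 | R B0 → L0 miss wb→B4 [-]
  13 | R B0 → L0 hit [-]
  14 | W B7 → L3 hit [D]
  15 | R B7 → L3 hit [D]

DIRTY = [6, 7]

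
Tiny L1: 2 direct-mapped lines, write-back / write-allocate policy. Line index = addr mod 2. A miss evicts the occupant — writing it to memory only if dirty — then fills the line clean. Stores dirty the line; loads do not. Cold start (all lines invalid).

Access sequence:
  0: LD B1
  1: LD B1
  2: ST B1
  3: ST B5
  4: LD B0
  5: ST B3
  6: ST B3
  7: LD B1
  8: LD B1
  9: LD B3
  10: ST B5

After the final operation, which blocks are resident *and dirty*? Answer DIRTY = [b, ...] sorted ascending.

DIRTY = [5]

0: R B1 → L1 miss [-]
1: R B1 → L1 hit [-]
2: W B1 → L1 hit [D]
3: W B5 → L1 miss wb→B1 [D]
4: R B0 → L0 miss [-]
5: W B3 → L1 miss wb→B5 [D]
6: W B3 → L1 hit [D]
7: R B1 → L1 miss wb→B3 [-]
8: R B1 → L1 hit [-]
9: R B3 → L1 miss [-]
10: W B5 → L1 miss [D]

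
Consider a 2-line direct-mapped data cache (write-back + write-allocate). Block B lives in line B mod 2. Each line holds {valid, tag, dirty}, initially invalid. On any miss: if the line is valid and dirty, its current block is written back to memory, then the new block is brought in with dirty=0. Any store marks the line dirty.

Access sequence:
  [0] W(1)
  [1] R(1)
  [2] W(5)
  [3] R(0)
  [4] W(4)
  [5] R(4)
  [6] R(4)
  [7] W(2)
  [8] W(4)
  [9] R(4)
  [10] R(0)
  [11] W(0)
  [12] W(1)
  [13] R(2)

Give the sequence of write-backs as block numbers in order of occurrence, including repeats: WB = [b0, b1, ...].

0: W B1 → L1 miss [D]
1: R B1 → L1 hit [D]
2: W B5 → L1 miss wb→B1 [D]
3: R B0 → L0 miss [-]
4: W B4 → L0 miss [D]
5: R B4 → L0 hit [D]
6: R B4 → L0 hit [D]
7: W B2 → L0 miss wb→B4 [D]
8: W B4 → L0 miss wb→B2 [D]
9: R B4 → L0 hit [D]
10: R B0 → L0 miss wb→B4 [-]
11: W B0 → L0 hit [D]
12: W B1 → L1 miss wb→B5 [D]
13: R B2 → L0 miss wb→B0 [-]

WB = [1, 4, 2, 4, 5, 0]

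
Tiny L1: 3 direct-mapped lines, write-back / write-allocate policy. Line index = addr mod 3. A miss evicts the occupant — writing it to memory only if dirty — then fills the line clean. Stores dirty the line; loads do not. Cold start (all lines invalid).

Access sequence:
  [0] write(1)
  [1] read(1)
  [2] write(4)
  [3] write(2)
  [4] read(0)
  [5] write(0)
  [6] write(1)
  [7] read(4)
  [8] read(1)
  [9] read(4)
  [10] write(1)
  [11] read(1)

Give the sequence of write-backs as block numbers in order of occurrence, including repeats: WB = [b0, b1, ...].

WB = [1, 4, 1]

  0 | W B1 → L1 miss [D]
  1 | R B1 → L1 hit [D]
  2 | W B4 → L1 miss wb→B1 [D]
  3 | W B2 → L2 miss [D]
  4 | R B0 → L0 miss [-]
  5 | W B0 → L0 hit [D]
  6 | W B1 → L1 miss wb→B4 [D]
  7 | R B4 → L1 miss wb→B1 [-]
  8 | R B1 → L1 miss [-]
  9 | R B4 → L1 miss [-]
  10 | W B1 → L1 miss [D]
  11 | R B1 → L1 hit [D]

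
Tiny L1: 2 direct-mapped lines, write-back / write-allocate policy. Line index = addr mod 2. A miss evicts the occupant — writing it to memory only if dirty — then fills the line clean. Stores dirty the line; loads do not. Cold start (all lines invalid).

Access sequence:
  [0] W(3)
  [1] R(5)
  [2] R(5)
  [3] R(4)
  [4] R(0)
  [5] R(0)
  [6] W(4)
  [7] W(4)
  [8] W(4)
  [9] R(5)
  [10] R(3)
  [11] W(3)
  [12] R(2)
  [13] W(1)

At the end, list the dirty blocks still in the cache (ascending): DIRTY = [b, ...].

DIRTY = [1]

0: W B3 → L1 miss [D]
1: R B5 → L1 miss wb→B3 [-]
2: R B5 → L1 hit [-]
3: R B4 → L0 miss [-]
4: R B0 → L0 miss [-]
5: R B0 → L0 hit [-]
6: W B4 → L0 miss [D]
7: W B4 → L0 hit [D]
8: W B4 → L0 hit [D]
9: R B5 → L1 hit [-]
10: R B3 → L1 miss [-]
11: W B3 → L1 hit [D]
12: R B2 → L0 miss wb→B4 [-]
13: W B1 → L1 miss wb→B3 [D]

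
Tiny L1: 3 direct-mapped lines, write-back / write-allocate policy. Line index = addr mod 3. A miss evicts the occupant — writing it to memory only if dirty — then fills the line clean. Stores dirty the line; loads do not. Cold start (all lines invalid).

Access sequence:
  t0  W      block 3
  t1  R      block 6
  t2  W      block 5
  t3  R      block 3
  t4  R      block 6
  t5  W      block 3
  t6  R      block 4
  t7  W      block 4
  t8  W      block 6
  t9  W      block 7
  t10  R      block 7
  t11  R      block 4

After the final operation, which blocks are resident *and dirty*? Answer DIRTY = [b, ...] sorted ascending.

  0 | W B3 → L0 miss [D]
  1 | R B6 → L0 miss wb→B3 [-]
  2 | W B5 → L2 miss [D]
  3 | R B3 → L0 miss [-]
  4 | R B6 → L0 miss [-]
  5 | W B3 → L0 miss [D]
  6 | R B4 → L1 miss [-]
  7 | W B4 → L1 hit [D]
  8 | W B6 → L0 miss wb→B3 [D]
  9 | W B7 → L1 miss wb→B4 [D]
  10 | R B7 → L1 hit [D]
  11 | R B4 → L1 miss wb→B7 [-]

DIRTY = [5, 6]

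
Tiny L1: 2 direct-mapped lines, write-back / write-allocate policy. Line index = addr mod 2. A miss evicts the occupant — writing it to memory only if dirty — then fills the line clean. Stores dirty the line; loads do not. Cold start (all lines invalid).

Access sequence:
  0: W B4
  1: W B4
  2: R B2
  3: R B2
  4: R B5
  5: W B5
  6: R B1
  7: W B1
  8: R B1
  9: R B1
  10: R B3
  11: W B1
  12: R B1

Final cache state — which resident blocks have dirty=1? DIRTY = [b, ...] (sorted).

0: W B4 -> L0 miss  d=D]
1: W B4 -> L0 hit  d=D]
2: R B2 -> L0 miss wb->B4  d=-]
3: R B2 -> L0 hit  d=-]
4: R B5 -> L1 miss  d=-]
5: W B5 -> L1 hit  d=D]
6: R B1 -> L1 miss wb->B5  d=-]
7: W B1 -> L1 hit  d=D]
8: R B1 -> L1 hit  d=D]
9: R B1 -> L1 hit  d=D]
10: R B3 -> L1 miss wb->B1  d=-]
11: W B1 -> L1 miss  d=D]
12: R B1 -> L1 hit  d=D]

DIRTY = [1]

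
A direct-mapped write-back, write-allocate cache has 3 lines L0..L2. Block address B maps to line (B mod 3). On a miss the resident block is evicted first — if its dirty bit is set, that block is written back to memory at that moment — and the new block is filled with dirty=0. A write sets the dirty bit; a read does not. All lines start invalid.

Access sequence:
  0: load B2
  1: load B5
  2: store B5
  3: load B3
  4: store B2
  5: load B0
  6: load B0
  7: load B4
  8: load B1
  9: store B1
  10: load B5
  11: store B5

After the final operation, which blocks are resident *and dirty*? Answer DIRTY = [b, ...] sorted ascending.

DIRTY = [1, 5]

0: R B2 → L2 miss [-]
1: R B5 → L2 miss [-]
2: W B5 → L2 hit [D]
3: R B3 → L0 miss [-]
4: W B2 → L2 miss wb→B5 [D]
5: R B0 → L0 miss [-]
6: R B0 → L0 hit [-]
7: R B4 → L1 miss [-]
8: R B1 → L1 miss [-]
9: W B1 → L1 hit [D]
10: R B5 → L2 miss wb→B2 [-]
11: W B5 → L2 hit [D]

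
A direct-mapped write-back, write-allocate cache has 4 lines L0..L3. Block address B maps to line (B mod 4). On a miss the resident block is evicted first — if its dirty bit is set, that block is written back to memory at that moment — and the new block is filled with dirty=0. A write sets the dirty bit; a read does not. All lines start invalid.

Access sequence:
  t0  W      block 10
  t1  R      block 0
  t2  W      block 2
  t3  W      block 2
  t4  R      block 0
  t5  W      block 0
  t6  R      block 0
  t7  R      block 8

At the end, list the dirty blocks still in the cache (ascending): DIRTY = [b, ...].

DIRTY = [2]

0: W B10 → L2 miss [D]
1: R B0 → L0 miss [-]
2: W B2 → L2 miss wb→B10 [D]
3: W B2 → L2 hit [D]
4: R B0 → L0 hit [-]
5: W B0 → L0 hit [D]
6: R B0 → L0 hit [D]
7: R B8 → L0 miss wb→B0 [-]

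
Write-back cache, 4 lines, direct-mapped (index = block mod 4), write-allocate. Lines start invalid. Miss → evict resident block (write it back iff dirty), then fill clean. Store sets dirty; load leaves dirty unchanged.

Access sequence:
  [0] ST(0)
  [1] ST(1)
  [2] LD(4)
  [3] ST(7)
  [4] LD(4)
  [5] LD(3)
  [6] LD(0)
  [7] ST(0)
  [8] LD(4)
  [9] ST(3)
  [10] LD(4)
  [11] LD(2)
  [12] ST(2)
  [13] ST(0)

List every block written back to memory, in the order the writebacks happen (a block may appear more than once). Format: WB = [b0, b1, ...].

  0 | W B0 → L0 miss [D]
  1 | W B1 → L1 miss [D]
  2 | R B4 → L0 miss wb→B0 [-]
  3 | W B7 → L3 miss [D]
  4 | R B4 → L0 hit [-]
  5 | R B3 → L3 miss wb→B7 [-]
  6 | R B0 → L0 miss [-]
  7 | W B0 → L0 hit [D]
  8 | R B4 → L0 miss wb→B0 [-]
  9 | W B3 → L3 hit [D]
  10 | R B4 → L0 hit [-]
  11 | R B2 → L2 miss [-]
  12 | W B2 → L2 hit [D]
  13 | W B0 → L0 miss [D]

WB = [0, 7, 0]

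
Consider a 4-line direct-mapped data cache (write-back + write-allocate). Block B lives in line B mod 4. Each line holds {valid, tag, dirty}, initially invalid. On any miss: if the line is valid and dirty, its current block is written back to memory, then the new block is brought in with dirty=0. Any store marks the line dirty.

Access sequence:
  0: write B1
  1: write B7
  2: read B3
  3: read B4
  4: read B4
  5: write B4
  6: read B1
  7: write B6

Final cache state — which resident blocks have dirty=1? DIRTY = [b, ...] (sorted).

DIRTY = [1, 4, 6]

  0 | W B1 → L1 miss [D]
  1 | W B7 → L3 miss [D]
  2 | R B3 → L3 miss wb→B7 [-]
  3 | R B4 → L0 miss [-]
  4 | R B4 → L0 hit [-]
  5 | W B4 → L0 hit [D]
  6 | R B1 → L1 hit [D]
  7 | W B6 → L2 miss [D]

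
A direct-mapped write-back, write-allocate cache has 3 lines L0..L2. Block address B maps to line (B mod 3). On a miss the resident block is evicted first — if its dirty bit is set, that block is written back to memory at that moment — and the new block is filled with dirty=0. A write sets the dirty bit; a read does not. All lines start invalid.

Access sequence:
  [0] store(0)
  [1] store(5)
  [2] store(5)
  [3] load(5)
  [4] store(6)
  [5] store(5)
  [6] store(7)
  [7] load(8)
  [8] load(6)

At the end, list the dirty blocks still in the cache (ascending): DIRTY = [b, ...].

0: W B0 -> L0 miss  d=D]
1: W B5 -> L2 miss  d=D]
2: W B5 -> L2 hit  d=D]
3: R B5 -> L2 hit  d=D]
4: W B6 -> L0 miss wb->B0  d=D]
5: W B5 -> L2 hit  d=D]
6: W B7 -> L1 miss  d=D]
7: R B8 -> L2 miss wb->B5  d=-]
8: R B6 -> L0 hit  d=D]

DIRTY = [6, 7]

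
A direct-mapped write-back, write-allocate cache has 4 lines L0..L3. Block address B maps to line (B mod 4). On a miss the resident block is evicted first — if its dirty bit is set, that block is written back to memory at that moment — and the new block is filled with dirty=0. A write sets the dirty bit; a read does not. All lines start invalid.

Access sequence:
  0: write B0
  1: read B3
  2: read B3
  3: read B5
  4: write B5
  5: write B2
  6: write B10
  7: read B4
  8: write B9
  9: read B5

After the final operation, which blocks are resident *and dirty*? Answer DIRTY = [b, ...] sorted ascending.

0: W B0 → L0 miss [D]
1: R B3 → L3 miss [-]
2: R B3 → L3 hit [-]
3: R B5 → L1 miss [-]
4: W B5 → L1 hit [D]
5: W B2 → L2 miss [D]
6: W B10 → L2 miss wb→B2 [D]
7: R B4 → L0 miss wb→B0 [-]
8: W B9 → L1 miss wb→B5 [D]
9: R B5 → L1 miss wb→B9 [-]

DIRTY = [10]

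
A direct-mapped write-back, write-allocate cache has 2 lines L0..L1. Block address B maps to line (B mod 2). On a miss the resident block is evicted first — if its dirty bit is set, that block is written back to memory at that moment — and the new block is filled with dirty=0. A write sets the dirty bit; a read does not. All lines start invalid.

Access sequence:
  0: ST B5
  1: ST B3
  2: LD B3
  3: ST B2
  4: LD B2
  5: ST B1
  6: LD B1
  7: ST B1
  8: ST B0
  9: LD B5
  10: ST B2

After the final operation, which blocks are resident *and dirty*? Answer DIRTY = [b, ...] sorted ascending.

DIRTY = [2]

  0 | W B5 → L1 miss [D]
  1 | W B3 → L1 miss wb→B5 [D]
  2 | R B3 → L1 hit [D]
  3 | W B2 → L0 miss [D]
  4 | R B2 → L0 hit [D]
  5 | W B1 → L1 miss wb→B3 [D]
  6 | R B1 → L1 hit [D]
  7 | W B1 → L1 hit [D]
  8 | W B0 → L0 miss wb→B2 [D]
  9 | R B5 → L1 miss wb→B1 [-]
  10 | W B2 → L0 miss wb→B0 [D]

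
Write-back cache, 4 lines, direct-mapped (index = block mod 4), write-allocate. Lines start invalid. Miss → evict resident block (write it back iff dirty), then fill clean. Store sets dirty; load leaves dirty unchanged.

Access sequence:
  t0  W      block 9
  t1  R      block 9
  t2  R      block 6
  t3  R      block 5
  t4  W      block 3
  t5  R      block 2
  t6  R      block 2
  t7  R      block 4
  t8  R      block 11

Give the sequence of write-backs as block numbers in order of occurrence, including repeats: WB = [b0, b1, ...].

WB = [9, 3]

0: W B9 -> L1 miss  d=D]
1: R B9 -> L1 hit  d=D]
2: R B6 -> L2 miss  d=-]
3: R B5 -> L1 miss wb->B9  d=-]
4: W B3 -> L3 miss  d=D]
5: R B2 -> L2 miss  d=-]
6: R B2 -> L2 hit  d=-]
7: R B4 -> L0 miss  d=-]
8: R B11 -> L3 miss wb->B3  d=-]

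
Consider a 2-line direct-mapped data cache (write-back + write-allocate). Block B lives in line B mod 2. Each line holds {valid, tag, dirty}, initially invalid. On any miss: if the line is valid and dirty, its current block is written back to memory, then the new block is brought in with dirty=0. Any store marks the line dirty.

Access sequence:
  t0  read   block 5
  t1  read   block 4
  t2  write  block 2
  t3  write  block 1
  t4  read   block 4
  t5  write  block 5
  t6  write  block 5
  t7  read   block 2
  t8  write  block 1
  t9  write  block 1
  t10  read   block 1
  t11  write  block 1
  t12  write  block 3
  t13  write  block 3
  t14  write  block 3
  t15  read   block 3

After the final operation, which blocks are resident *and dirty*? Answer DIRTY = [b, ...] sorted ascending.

DIRTY = [3]

0: R B5 → L1 miss [-]
1: R B4 → L0 miss [-]
2: W B2 → L0 miss [D]
3: W B1 → L1 miss [D]
4: R B4 → L0 miss wb→B2 [-]
5: W B5 → L1 miss wb→B1 [D]
6: W B5 → L1 hit [D]
7: R B2 → L0 miss [-]
8: W B1 → L1 miss wb→B5 [D]
9: W B1 → L1 hit [D]
10: R B1 → L1 hit [D]
11: W B1 → L1 hit [D]
12: W B3 → L1 miss wb→B1 [D]
13: W B3 → L1 hit [D]
14: W B3 → L1 hit [D]
15: R B3 → L1 hit [D]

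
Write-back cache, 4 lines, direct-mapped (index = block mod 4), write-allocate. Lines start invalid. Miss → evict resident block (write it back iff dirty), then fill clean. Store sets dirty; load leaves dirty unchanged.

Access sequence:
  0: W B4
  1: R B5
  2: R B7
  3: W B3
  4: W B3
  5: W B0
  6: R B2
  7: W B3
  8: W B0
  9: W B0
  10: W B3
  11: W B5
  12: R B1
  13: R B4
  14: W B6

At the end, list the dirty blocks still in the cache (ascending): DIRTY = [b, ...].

DIRTY = [3, 6]

0: W B4 -> L0 miss  d=D]
1: R B5 -> L1 miss  d=-]
2: R B7 -> L3 miss  d=-]
3: W B3 -> L3 miss  d=D]
4: W B3 -> L3 hit  d=D]
5: W B0 -> L0 miss wb->B4  d=D]
6: R B2 -> L2 miss  d=-]
7: W B3 -> L3 hit  d=D]
8: W B0 -> L0 hit  d=D]
9: W B0 -> L0 hit  d=D]
10: W B3 -> L3 hit  d=D]
11: W B5 -> L1 hit  d=D]
12: R B1 -> L1 miss wb->B5  d=-]
13: R B4 -> L0 miss wb->B0  d=-]
14: W B6 -> L2 miss  d=D]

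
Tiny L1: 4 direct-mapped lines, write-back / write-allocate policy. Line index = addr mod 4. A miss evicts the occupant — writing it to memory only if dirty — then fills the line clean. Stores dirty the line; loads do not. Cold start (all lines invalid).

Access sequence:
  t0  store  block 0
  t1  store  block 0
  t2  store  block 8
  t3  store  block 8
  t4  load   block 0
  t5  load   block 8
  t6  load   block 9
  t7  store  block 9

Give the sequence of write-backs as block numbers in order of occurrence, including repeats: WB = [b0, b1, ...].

0: W B0 → L0 miss [D]
1: W B0 → L0 hit [D]
2: W B8 → L0 miss wb→B0 [D]
3: W B8 → L0 hit [D]
4: R B0 → L0 miss wb→B8 [-]
5: R B8 → L0 miss [-]
6: R B9 → L1 miss [-]
7: W B9 → L1 hit [D]

WB = [0, 8]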